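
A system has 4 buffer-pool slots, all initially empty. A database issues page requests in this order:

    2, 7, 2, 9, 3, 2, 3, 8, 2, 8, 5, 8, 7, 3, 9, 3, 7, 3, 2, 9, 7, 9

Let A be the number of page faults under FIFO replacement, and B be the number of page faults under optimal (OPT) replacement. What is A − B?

Under FIFO: F F . F F . . F F . F . F F F . . . F . . . → 11 faults.
Under OPT: F F . F F . . F . . F . . . F . . . F . . . → 8 faults.
A − B = 11 − 8 = 3.

3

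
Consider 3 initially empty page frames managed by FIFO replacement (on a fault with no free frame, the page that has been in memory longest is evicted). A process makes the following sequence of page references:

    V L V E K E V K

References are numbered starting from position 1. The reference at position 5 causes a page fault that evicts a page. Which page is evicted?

V

pos 1: V: miss, frames [V]
pos 2: L: miss, frames [V, L]
pos 3: V: hit
pos 4: E: miss, frames [V, L, E]
pos 5: K: miss, evict V, frames [L, E, K]
At position 5, page V is evicted.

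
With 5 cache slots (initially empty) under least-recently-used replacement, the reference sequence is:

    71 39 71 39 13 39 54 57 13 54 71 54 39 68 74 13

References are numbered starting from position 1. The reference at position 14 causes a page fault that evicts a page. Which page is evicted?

pos 1: 71 → fault, frames (71)
pos 2: 39 → fault, frames (71 39)
pos 3: 71 → hit
pos 4: 39 → hit
pos 5: 13 → fault, frames (71 39 13)
pos 6: 39 → hit
pos 7: 54 → fault, frames (71 13 39 54)
pos 8: 57 → fault, frames (71 13 39 54 57)
pos 9: 13 → hit
pos 10: 54 → hit
pos 11: 71 → hit
pos 12: 54 → hit
pos 13: 39 → hit
pos 14: 68 → fault, evict 57, frames (13 71 54 39 68)
At position 14, page 57 is evicted.

57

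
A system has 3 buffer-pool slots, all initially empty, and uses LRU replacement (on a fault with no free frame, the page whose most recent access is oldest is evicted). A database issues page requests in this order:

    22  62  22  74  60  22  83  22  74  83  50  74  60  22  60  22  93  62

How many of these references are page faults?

22 → fault, frames (22)
62 → fault, frames (22 62)
22 → hit
74 → fault, frames (62 22 74)
60 → fault, evict 62, frames (22 74 60)
22 → hit
83 → fault, evict 74, frames (60 22 83)
22 → hit
74 → fault, evict 60, frames (83 22 74)
83 → hit
50 → fault, evict 22, frames (74 83 50)
74 → hit
60 → fault, evict 83, frames (50 74 60)
22 → fault, evict 50, frames (74 60 22)
60 → hit
22 → hit
93 → fault, evict 74, frames (60 22 93)
62 → fault, evict 60, frames (22 93 62)
Page faults: 11.

11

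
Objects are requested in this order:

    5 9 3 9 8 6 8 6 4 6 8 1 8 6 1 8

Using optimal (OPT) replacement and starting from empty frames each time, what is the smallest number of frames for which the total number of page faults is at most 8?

3

f=1: 16 faults
f=2: 10 faults
f=3: 7 faults
f=4: 7 faults
f=5: 7 faults
f=6: 7 faults
f=7: 7 faults
Smallest f with faults ≤ 8 is 3.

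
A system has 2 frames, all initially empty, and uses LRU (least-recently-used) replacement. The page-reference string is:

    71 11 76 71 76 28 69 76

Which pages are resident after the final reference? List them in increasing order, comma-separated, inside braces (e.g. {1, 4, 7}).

{69, 76}

71: miss, frames (71)
11: miss, frames (71 11)
76: miss, evict 71, frames (11 76)
71: miss, evict 11, frames (76 71)
76: hit
28: miss, evict 71, frames (76 28)
69: miss, evict 76, frames (28 69)
76: miss, evict 28, frames (69 76)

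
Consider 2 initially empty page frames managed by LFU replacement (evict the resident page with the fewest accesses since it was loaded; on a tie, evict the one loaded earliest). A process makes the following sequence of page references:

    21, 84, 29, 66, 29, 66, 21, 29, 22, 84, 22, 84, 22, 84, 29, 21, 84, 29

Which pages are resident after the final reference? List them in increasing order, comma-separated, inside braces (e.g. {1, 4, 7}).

21 -> miss, frames {21}
84 -> miss, frames {21,84}
29 -> miss, evict 21, frames {84,29}
66 -> miss, evict 84, frames {29,66}
29 -> hit
66 -> hit
21 -> miss, evict 29, frames {66,21}
29 -> miss, evict 21, frames {66,29}
22 -> miss, evict 29, frames {66,22}
84 -> miss, evict 22, frames {66,84}
22 -> miss, evict 84, frames {66,22}
84 -> miss, evict 22, frames {66,84}
22 -> miss, evict 84, frames {66,22}
84 -> miss, evict 22, frames {66,84}
29 -> miss, evict 84, frames {66,29}
21 -> miss, evict 29, frames {66,21}
84 -> miss, evict 21, frames {66,84}
29 -> miss, evict 84, frames {66,29}

{29, 66}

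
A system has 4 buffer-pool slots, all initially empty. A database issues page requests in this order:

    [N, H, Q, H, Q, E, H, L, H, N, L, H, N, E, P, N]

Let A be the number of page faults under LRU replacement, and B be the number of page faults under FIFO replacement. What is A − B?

Under LRU: F F F . . F . F . F . . . . F . → 7 faults.
Under FIFO: F F F . . F . F . F . F . . F . → 8 faults.
A − B = 7 − 8 = -1.

-1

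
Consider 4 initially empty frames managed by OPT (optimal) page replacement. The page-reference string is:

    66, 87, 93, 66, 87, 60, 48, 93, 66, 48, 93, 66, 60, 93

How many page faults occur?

5

66 → fault, frames {66}
87 → fault, frames {66,87}
93 → fault, frames {66,87,93}
66 → hit
87 → hit
60 → fault, frames {66,87,93,60}
48 → fault, evict 87, frames {66,93,60,48}
93 → hit
66 → hit
48 → hit
93 → hit
66 → hit
60 → hit
93 → hit
Page faults: 5.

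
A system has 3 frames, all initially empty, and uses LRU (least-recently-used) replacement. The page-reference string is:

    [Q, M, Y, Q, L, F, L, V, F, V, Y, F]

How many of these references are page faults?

7

Q -> fault, frames (Q)
M -> fault, frames (Q M)
Y -> fault, frames (Q M Y)
Q -> hit
L -> fault, evict M, frames (Y Q L)
F -> fault, evict Y, frames (Q L F)
L -> hit
V -> fault, evict Q, frames (F L V)
F -> hit
V -> hit
Y -> fault, evict L, frames (F V Y)
F -> hit
Page faults: 7.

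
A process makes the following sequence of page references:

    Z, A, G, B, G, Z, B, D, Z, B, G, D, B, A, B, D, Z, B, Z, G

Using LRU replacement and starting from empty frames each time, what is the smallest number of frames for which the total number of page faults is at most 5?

f=1: 20 faults
f=2: 17 faults
f=3: 11 faults
f=4: 8 faults
f=5: 5 faults
Smallest f with faults ≤ 5 is 5.

5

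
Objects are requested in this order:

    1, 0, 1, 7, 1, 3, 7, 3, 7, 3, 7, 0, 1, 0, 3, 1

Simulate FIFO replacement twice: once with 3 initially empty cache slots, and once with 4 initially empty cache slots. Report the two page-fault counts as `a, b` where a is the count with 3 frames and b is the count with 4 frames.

6, 4

3 frames: F F . F . F . . . . . . F F . . → 6 faults.
4 frames: F F . F . F . . . . . . . . . . → 4 faults.
4 < 6: adding a frame reduced faults, as is typical.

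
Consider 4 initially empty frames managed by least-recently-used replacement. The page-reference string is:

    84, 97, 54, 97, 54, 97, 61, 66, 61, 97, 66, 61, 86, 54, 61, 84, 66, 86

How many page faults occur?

10

84 -> miss, frames {84}
97 -> miss, frames {84,97}
54 -> miss, frames {84,97,54}
97 -> hit
54 -> hit
97 -> hit
61 -> miss, frames {84,54,97,61}
66 -> miss, evict 84, frames {54,97,61,66}
61 -> hit
97 -> hit
66 -> hit
61 -> hit
86 -> miss, evict 54, frames {97,66,61,86}
54 -> miss, evict 97, frames {66,61,86,54}
61 -> hit
84 -> miss, evict 66, frames {86,54,61,84}
66 -> miss, evict 86, frames {54,61,84,66}
86 -> miss, evict 54, frames {61,84,66,86}
Page faults: 10.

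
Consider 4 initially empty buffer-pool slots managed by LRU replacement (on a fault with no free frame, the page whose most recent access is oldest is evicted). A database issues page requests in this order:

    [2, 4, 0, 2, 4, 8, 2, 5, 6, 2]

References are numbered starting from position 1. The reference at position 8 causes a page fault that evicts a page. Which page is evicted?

0

pos 1: 2 -> miss, frames [2]
pos 2: 4 -> miss, frames [2, 4]
pos 3: 0 -> miss, frames [2, 4, 0]
pos 4: 2 -> hit
pos 5: 4 -> hit
pos 6: 8 -> miss, frames [0, 2, 4, 8]
pos 7: 2 -> hit
pos 8: 5 -> miss, evict 0, frames [4, 8, 2, 5]
At position 8, page 0 is evicted.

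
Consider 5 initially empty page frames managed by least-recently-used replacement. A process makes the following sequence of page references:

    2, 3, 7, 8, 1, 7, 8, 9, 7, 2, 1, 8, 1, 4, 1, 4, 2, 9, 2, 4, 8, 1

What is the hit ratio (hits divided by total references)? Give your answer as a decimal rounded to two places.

2 -> fault, frames {2}
3 -> fault, frames {2,3}
7 -> fault, frames {2,3,7}
8 -> fault, frames {2,3,7,8}
1 -> fault, frames {2,3,7,8,1}
7 -> hit
8 -> hit
9 -> fault, evict 2, frames {3,1,7,8,9}
7 -> hit
2 -> fault, evict 3, frames {1,8,9,7,2}
1 -> hit
8 -> hit
1 -> hit
4 -> fault, evict 9, frames {7,2,8,1,4}
1 -> hit
4 -> hit
2 -> hit
9 -> fault, evict 7, frames {8,1,4,2,9}
2 -> hit
4 -> hit
8 -> hit
1 -> hit
Hits: 13 of 22 references → 13/22 = 0.5909.

0.59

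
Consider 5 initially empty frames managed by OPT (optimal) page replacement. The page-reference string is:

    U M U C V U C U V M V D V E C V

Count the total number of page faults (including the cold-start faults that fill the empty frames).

U → miss, frames (U)
M → miss, frames (U M)
U → hit
C → miss, frames (U M C)
V → miss, frames (U M C V)
U → hit
C → hit
U → hit
V → hit
M → hit
V → hit
D → miss, frames (U M C V D)
V → hit
E → miss, evict D, frames (U M C V E)
C → hit
V → hit
Page faults: 6.

6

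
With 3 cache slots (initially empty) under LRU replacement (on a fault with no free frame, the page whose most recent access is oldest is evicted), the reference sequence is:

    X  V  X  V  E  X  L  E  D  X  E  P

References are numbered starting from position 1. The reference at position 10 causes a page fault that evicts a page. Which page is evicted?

pos 1: X → miss, frames [X]
pos 2: V → miss, frames [X, V]
pos 3: X → hit
pos 4: V → hit
pos 5: E → miss, frames [X, V, E]
pos 6: X → hit
pos 7: L → miss, evict V, frames [E, X, L]
pos 8: E → hit
pos 9: D → miss, evict X, frames [L, E, D]
pos 10: X → miss, evict L, frames [E, D, X]
At position 10, page L is evicted.

L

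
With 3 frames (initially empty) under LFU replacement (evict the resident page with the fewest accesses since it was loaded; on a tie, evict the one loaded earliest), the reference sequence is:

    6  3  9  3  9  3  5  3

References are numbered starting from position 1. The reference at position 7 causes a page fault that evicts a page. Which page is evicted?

pos 1: 6 → miss, frames {6}
pos 2: 3 → miss, frames {6,3}
pos 3: 9 → miss, frames {6,3,9}
pos 4: 3 → hit
pos 5: 9 → hit
pos 6: 3 → hit
pos 7: 5 → miss, evict 6, frames {3,9,5}
At position 7, page 6 is evicted.

6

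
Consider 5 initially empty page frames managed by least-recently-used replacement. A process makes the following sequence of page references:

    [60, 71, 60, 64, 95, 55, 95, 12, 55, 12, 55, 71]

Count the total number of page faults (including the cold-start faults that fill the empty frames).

60 -> miss, frames {60}
71 -> miss, frames {60,71}
60 -> hit
64 -> miss, frames {71,60,64}
95 -> miss, frames {71,60,64,95}
55 -> miss, frames {71,60,64,95,55}
95 -> hit
12 -> miss, evict 71, frames {60,64,55,95,12}
55 -> hit
12 -> hit
55 -> hit
71 -> miss, evict 60, frames {64,95,12,55,71}
Page faults: 7.

7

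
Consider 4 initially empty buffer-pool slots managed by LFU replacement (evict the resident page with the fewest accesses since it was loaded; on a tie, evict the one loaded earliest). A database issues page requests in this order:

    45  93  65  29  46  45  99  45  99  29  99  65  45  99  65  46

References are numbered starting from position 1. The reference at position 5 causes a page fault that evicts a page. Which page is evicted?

pos 1: 45 → miss, frames (45)
pos 2: 93 → miss, frames (45 93)
pos 3: 65 → miss, frames (45 93 65)
pos 4: 29 → miss, frames (45 93 65 29)
pos 5: 46 → miss, evict 45, frames (93 65 29 46)
At position 5, page 45 is evicted.

45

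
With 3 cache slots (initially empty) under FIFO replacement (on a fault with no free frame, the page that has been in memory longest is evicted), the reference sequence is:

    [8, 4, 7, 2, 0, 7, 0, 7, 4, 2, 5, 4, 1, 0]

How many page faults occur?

9

8 → fault, frames (8)
4 → fault, frames (8 4)
7 → fault, frames (8 4 7)
2 → fault, evict 8, frames (4 7 2)
0 → fault, evict 4, frames (7 2 0)
7 → hit
0 → hit
7 → hit
4 → fault, evict 7, frames (2 0 4)
2 → hit
5 → fault, evict 2, frames (0 4 5)
4 → hit
1 → fault, evict 0, frames (4 5 1)
0 → fault, evict 4, frames (5 1 0)
Page faults: 9.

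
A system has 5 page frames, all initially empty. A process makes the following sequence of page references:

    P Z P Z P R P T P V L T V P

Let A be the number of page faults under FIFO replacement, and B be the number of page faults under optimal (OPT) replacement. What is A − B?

Under FIFO: F F . . . F . F . F F . . F → 7 faults.
Under OPT: F F . . . F . F . F F . . . → 6 faults.
A − B = 7 − 6 = 1.

1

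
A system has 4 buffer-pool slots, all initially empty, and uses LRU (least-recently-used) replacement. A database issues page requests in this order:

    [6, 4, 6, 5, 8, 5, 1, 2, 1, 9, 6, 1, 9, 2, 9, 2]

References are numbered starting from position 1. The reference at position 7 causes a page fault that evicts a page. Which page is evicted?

4

pos 1: 6 → fault, frames [6]
pos 2: 4 → fault, frames [6, 4]
pos 3: 6 → hit
pos 4: 5 → fault, frames [4, 6, 5]
pos 5: 8 → fault, frames [4, 6, 5, 8]
pos 6: 5 → hit
pos 7: 1 → fault, evict 4, frames [6, 8, 5, 1]
At position 7, page 4 is evicted.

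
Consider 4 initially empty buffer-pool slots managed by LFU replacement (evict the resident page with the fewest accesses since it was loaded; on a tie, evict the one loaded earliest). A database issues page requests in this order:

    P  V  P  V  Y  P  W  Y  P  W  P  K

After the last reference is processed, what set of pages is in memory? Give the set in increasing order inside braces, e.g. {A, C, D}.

{K, P, W, Y}

P → miss, frames {P}
V → miss, frames {P,V}
P → hit
V → hit
Y → miss, frames {P,V,Y}
P → hit
W → miss, frames {P,V,Y,W}
Y → hit
P → hit
W → hit
P → hit
K → miss, evict V, frames {P,Y,W,K}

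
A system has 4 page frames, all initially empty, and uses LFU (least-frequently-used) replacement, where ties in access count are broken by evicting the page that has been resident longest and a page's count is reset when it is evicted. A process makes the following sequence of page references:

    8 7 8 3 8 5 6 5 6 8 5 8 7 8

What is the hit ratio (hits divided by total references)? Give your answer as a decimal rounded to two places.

8 -> miss, frames [8]
7 -> miss, frames [8, 7]
8 -> hit
3 -> miss, frames [8, 7, 3]
8 -> hit
5 -> miss, frames [8, 7, 3, 5]
6 -> miss, evict 7, frames [8, 3, 5, 6]
5 -> hit
6 -> hit
8 -> hit
5 -> hit
8 -> hit
7 -> miss, evict 3, frames [8, 5, 6, 7]
8 -> hit
Hits: 8 of 14 references → 8/14 = 0.5714.

0.57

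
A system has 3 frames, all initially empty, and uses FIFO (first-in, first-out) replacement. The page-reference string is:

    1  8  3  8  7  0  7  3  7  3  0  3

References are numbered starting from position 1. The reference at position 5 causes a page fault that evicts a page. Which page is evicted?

pos 1: 1: miss, frames (1)
pos 2: 8: miss, frames (1 8)
pos 3: 3: miss, frames (1 8 3)
pos 4: 8: hit
pos 5: 7: miss, evict 1, frames (8 3 7)
At position 5, page 1 is evicted.

1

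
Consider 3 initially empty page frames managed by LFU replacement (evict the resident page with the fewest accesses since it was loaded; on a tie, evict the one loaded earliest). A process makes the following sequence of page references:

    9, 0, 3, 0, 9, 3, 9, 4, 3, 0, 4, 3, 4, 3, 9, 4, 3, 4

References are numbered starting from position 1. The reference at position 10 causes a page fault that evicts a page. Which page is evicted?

pos 1: 9 → fault, frames (9)
pos 2: 0 → fault, frames (9 0)
pos 3: 3 → fault, frames (9 0 3)
pos 4: 0 → hit
pos 5: 9 → hit
pos 6: 3 → hit
pos 7: 9 → hit
pos 8: 4 → fault, evict 0, frames (9 3 4)
pos 9: 3 → hit
pos 10: 0 → fault, evict 4, frames (9 3 0)
At position 10, page 4 is evicted.

4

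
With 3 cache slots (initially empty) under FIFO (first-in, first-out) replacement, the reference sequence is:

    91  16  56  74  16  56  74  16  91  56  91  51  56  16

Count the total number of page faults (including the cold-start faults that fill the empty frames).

91 -> fault, frames {91}
16 -> fault, frames {91,16}
56 -> fault, frames {91,16,56}
74 -> fault, evict 91, frames {16,56,74}
16 -> hit
56 -> hit
74 -> hit
16 -> hit
91 -> fault, evict 16, frames {56,74,91}
56 -> hit
91 -> hit
51 -> fault, evict 56, frames {74,91,51}
56 -> fault, evict 74, frames {91,51,56}
16 -> fault, evict 91, frames {51,56,16}
Page faults: 8.

8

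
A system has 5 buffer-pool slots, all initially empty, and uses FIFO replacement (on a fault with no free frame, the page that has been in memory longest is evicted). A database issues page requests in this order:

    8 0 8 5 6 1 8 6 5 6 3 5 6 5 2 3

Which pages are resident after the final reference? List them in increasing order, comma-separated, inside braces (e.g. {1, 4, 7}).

{1, 2, 3, 5, 6}

8 -> fault, frames [8]
0 -> fault, frames [8, 0]
8 -> hit
5 -> fault, frames [8, 0, 5]
6 -> fault, frames [8, 0, 5, 6]
1 -> fault, frames [8, 0, 5, 6, 1]
8 -> hit
6 -> hit
5 -> hit
6 -> hit
3 -> fault, evict 8, frames [0, 5, 6, 1, 3]
5 -> hit
6 -> hit
5 -> hit
2 -> fault, evict 0, frames [5, 6, 1, 3, 2]
3 -> hit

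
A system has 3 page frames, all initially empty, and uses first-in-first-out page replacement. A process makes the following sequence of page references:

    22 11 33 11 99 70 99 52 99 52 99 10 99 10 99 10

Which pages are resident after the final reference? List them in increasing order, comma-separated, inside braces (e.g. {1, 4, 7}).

22: miss, frames [22]
11: miss, frames [22, 11]
33: miss, frames [22, 11, 33]
11: hit
99: miss, evict 22, frames [11, 33, 99]
70: miss, evict 11, frames [33, 99, 70]
99: hit
52: miss, evict 33, frames [99, 70, 52]
99: hit
52: hit
99: hit
10: miss, evict 99, frames [70, 52, 10]
99: miss, evict 70, frames [52, 10, 99]
10: hit
99: hit
10: hit

{10, 52, 99}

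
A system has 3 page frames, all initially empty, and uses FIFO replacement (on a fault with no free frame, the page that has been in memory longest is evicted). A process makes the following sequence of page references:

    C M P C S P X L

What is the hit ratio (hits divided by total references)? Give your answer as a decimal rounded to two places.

C -> miss, frames {C}
M -> miss, frames {C,M}
P -> miss, frames {C,M,P}
C -> hit
S -> miss, evict C, frames {M,P,S}
P -> hit
X -> miss, evict M, frames {P,S,X}
L -> miss, evict P, frames {S,X,L}
Hits: 2 of 8 references → 2/8 = 0.2500.

0.25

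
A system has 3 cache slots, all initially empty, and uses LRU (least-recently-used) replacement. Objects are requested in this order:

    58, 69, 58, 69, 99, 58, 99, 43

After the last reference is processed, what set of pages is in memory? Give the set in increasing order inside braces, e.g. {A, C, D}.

58 -> miss, frames [58]
69 -> miss, frames [58, 69]
58 -> hit
69 -> hit
99 -> miss, frames [58, 69, 99]
58 -> hit
99 -> hit
43 -> miss, evict 69, frames [58, 99, 43]

{43, 58, 99}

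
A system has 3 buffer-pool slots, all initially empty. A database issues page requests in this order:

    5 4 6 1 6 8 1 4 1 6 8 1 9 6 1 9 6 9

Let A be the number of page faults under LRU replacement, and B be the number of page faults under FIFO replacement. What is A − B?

1

Under LRU: F F F F . F . F . F F . F F . . . . → 10 faults.
Under FIFO: F F F F . F . F . F . F F . . . . . → 9 faults.
A − B = 10 − 9 = 1.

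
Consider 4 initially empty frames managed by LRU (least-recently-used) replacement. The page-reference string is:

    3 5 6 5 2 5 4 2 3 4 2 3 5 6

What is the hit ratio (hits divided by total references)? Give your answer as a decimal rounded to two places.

3 -> miss, frames {3}
5 -> miss, frames {3,5}
6 -> miss, frames {3,5,6}
5 -> hit
2 -> miss, frames {3,6,5,2}
5 -> hit
4 -> miss, evict 3, frames {6,2,5,4}
2 -> hit
3 -> miss, evict 6, frames {5,4,2,3}
4 -> hit
2 -> hit
3 -> hit
5 -> hit
6 -> miss, evict 4, frames {2,3,5,6}
Hits: 7 of 14 references → 7/14 = 0.5000.

0.50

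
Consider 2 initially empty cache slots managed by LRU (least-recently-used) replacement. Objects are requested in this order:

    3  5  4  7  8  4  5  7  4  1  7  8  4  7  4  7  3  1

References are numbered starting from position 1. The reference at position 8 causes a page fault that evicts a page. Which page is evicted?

4

pos 1: 3 → fault, frames [3]
pos 2: 5 → fault, frames [3, 5]
pos 3: 4 → fault, evict 3, frames [5, 4]
pos 4: 7 → fault, evict 5, frames [4, 7]
pos 5: 8 → fault, evict 4, frames [7, 8]
pos 6: 4 → fault, evict 7, frames [8, 4]
pos 7: 5 → fault, evict 8, frames [4, 5]
pos 8: 7 → fault, evict 4, frames [5, 7]
At position 8, page 4 is evicted.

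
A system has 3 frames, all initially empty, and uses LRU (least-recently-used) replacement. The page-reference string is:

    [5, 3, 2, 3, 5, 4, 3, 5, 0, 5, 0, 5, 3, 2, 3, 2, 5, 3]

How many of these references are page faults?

6

5 → miss, frames (5)
3 → miss, frames (5 3)
2 → miss, frames (5 3 2)
3 → hit
5 → hit
4 → miss, evict 2, frames (3 5 4)
3 → hit
5 → hit
0 → miss, evict 4, frames (3 5 0)
5 → hit
0 → hit
5 → hit
3 → hit
2 → miss, evict 0, frames (5 3 2)
3 → hit
2 → hit
5 → hit
3 → hit
Page faults: 6.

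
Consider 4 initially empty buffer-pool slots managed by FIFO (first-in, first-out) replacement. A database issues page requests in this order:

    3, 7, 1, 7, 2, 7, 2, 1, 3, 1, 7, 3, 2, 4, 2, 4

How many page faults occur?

5

3: fault, frames (3)
7: fault, frames (3 7)
1: fault, frames (3 7 1)
7: hit
2: fault, frames (3 7 1 2)
7: hit
2: hit
1: hit
3: hit
1: hit
7: hit
3: hit
2: hit
4: fault, evict 3, frames (7 1 2 4)
2: hit
4: hit
Page faults: 5.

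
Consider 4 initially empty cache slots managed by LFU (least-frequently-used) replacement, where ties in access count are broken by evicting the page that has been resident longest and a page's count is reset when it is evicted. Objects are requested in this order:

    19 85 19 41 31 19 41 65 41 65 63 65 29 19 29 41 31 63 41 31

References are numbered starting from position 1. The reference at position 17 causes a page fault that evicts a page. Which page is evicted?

pos 1: 19: miss, frames {19}
pos 2: 85: miss, frames {19,85}
pos 3: 19: hit
pos 4: 41: miss, frames {19,85,41}
pos 5: 31: miss, frames {19,85,41,31}
pos 6: 19: hit
pos 7: 41: hit
pos 8: 65: miss, evict 85, frames {19,41,31,65}
pos 9: 41: hit
pos 10: 65: hit
pos 11: 63: miss, evict 31, frames {19,41,65,63}
pos 12: 65: hit
pos 13: 29: miss, evict 63, frames {19,41,65,29}
pos 14: 19: hit
pos 15: 29: hit
pos 16: 41: hit
pos 17: 31: miss, evict 29, frames {19,41,65,31}
At position 17, page 29 is evicted.

29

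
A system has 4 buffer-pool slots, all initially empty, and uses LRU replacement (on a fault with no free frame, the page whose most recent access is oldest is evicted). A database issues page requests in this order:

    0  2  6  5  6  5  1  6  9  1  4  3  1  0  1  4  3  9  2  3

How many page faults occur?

0: fault, frames {0}
2: fault, frames {0,2}
6: fault, frames {0,2,6}
5: fault, frames {0,2,6,5}
6: hit
5: hit
1: fault, evict 0, frames {2,6,5,1}
6: hit
9: fault, evict 2, frames {5,1,6,9}
1: hit
4: fault, evict 5, frames {6,9,1,4}
3: fault, evict 6, frames {9,1,4,3}
1: hit
0: fault, evict 9, frames {4,3,1,0}
1: hit
4: hit
3: hit
9: fault, evict 0, frames {1,4,3,9}
2: fault, evict 1, frames {4,3,9,2}
3: hit
Page faults: 11.

11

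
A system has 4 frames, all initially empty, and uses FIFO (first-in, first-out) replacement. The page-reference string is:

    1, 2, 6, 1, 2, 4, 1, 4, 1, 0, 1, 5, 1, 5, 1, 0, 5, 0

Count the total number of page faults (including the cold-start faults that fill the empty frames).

1: miss, frames [1]
2: miss, frames [1, 2]
6: miss, frames [1, 2, 6]
1: hit
2: hit
4: miss, frames [1, 2, 6, 4]
1: hit
4: hit
1: hit
0: miss, evict 1, frames [2, 6, 4, 0]
1: miss, evict 2, frames [6, 4, 0, 1]
5: miss, evict 6, frames [4, 0, 1, 5]
1: hit
5: hit
1: hit
0: hit
5: hit
0: hit
Page faults: 7.

7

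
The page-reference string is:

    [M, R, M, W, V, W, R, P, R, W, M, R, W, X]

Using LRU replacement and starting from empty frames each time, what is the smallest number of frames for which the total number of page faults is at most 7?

4

f=1: 14 faults
f=2: 11 faults
f=3: 8 faults
f=4: 7 faults
f=5: 6 faults
f=6: 6 faults
Smallest f with faults ≤ 7 is 4.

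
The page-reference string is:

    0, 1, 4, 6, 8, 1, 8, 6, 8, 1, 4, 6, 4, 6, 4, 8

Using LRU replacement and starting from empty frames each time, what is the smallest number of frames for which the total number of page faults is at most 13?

f=1: 16 faults
f=2: 11 faults
f=3: 9 faults
f=4: 5 faults
f=5: 5 faults
Smallest f with faults ≤ 13 is 2.

2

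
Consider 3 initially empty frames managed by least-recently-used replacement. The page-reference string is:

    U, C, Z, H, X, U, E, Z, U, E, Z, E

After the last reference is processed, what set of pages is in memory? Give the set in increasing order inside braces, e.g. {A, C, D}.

{E, U, Z}

U -> fault, frames {U}
C -> fault, frames {U,C}
Z -> fault, frames {U,C,Z}
H -> fault, evict U, frames {C,Z,H}
X -> fault, evict C, frames {Z,H,X}
U -> fault, evict Z, frames {H,X,U}
E -> fault, evict H, frames {X,U,E}
Z -> fault, evict X, frames {U,E,Z}
U -> hit
E -> hit
Z -> hit
E -> hit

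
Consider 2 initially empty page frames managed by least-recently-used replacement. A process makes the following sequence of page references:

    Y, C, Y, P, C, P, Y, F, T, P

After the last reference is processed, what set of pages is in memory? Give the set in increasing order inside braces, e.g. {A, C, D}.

Y -> fault, frames (Y)
C -> fault, frames (Y C)
Y -> hit
P -> fault, evict C, frames (Y P)
C -> fault, evict Y, frames (P C)
P -> hit
Y -> fault, evict C, frames (P Y)
F -> fault, evict P, frames (Y F)
T -> fault, evict Y, frames (F T)
P -> fault, evict F, frames (T P)

{P, T}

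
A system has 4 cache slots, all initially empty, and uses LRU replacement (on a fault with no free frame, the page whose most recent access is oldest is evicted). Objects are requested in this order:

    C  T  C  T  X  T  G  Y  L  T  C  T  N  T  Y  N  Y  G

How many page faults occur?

C -> fault, frames {C}
T -> fault, frames {C,T}
C -> hit
T -> hit
X -> fault, frames {C,T,X}
T -> hit
G -> fault, frames {C,X,T,G}
Y -> fault, evict C, frames {X,T,G,Y}
L -> fault, evict X, frames {T,G,Y,L}
T -> hit
C -> fault, evict G, frames {Y,L,T,C}
T -> hit
N -> fault, evict Y, frames {L,C,T,N}
T -> hit
Y -> fault, evict L, frames {C,N,T,Y}
N -> hit
Y -> hit
G -> fault, evict C, frames {T,N,Y,G}
Page faults: 10.

10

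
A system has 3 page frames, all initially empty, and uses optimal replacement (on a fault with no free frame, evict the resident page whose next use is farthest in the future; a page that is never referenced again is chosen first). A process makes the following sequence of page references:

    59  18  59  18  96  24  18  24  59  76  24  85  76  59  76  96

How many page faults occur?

59: fault, frames [59]
18: fault, frames [59, 18]
59: hit
18: hit
96: fault, frames [59, 18, 96]
24: fault, evict 96, frames [59, 18, 24]
18: hit
24: hit
59: hit
76: fault, evict 18, frames [59, 24, 76]
24: hit
85: fault, evict 24, frames [59, 76, 85]
76: hit
59: hit
76: hit
96: fault, evict 85, frames [59, 76, 96]
Page faults: 7.

7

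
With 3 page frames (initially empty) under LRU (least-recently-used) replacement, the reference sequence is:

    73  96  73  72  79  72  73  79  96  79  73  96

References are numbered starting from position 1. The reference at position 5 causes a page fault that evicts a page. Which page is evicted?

96

pos 1: 73 → fault, frames {73}
pos 2: 96 → fault, frames {73,96}
pos 3: 73 → hit
pos 4: 72 → fault, frames {96,73,72}
pos 5: 79 → fault, evict 96, frames {73,72,79}
At position 5, page 96 is evicted.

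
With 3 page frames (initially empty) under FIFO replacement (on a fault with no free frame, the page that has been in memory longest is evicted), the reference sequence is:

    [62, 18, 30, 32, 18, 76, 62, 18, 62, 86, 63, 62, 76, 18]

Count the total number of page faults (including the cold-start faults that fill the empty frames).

12

62: miss, frames (62)
18: miss, frames (62 18)
30: miss, frames (62 18 30)
32: miss, evict 62, frames (18 30 32)
18: hit
76: miss, evict 18, frames (30 32 76)
62: miss, evict 30, frames (32 76 62)
18: miss, evict 32, frames (76 62 18)
62: hit
86: miss, evict 76, frames (62 18 86)
63: miss, evict 62, frames (18 86 63)
62: miss, evict 18, frames (86 63 62)
76: miss, evict 86, frames (63 62 76)
18: miss, evict 63, frames (62 76 18)
Page faults: 12.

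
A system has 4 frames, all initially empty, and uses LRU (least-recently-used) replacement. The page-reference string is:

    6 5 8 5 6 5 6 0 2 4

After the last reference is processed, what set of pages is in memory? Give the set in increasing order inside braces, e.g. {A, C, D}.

{0, 2, 4, 6}

6: fault, frames {6}
5: fault, frames {6,5}
8: fault, frames {6,5,8}
5: hit
6: hit
5: hit
6: hit
0: fault, frames {8,5,6,0}
2: fault, evict 8, frames {5,6,0,2}
4: fault, evict 5, frames {6,0,2,4}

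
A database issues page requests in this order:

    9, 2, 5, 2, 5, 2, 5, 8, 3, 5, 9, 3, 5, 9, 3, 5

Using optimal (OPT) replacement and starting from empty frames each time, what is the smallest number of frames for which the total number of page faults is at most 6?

f=1: 16 faults
f=2: 8 faults
f=3: 5 faults
f=4: 5 faults
f=5: 5 faults
Smallest f with faults ≤ 6 is 3.

3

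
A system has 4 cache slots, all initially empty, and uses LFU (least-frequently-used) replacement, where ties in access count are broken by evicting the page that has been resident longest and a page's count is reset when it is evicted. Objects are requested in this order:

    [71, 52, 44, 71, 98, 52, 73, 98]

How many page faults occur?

71 -> fault, frames (71)
52 -> fault, frames (71 52)
44 -> fault, frames (71 52 44)
71 -> hit
98 -> fault, frames (71 52 44 98)
52 -> hit
73 -> fault, evict 44, frames (71 52 98 73)
98 -> hit
Page faults: 5.

5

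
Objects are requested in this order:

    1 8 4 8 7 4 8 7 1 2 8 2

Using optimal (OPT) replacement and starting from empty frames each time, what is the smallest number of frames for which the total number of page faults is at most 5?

4

f=1: 12 faults
f=2: 7 faults
f=3: 6 faults
f=4: 5 faults
f=5: 5 faults
Smallest f with faults ≤ 5 is 4.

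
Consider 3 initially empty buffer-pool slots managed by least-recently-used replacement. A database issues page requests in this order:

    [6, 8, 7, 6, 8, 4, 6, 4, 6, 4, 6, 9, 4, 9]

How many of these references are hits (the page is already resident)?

9

6: miss, frames [6]
8: miss, frames [6, 8]
7: miss, frames [6, 8, 7]
6: hit
8: hit
4: miss, evict 7, frames [6, 8, 4]
6: hit
4: hit
6: hit
4: hit
6: hit
9: miss, evict 8, frames [4, 6, 9]
4: hit
9: hit
Hits: 9.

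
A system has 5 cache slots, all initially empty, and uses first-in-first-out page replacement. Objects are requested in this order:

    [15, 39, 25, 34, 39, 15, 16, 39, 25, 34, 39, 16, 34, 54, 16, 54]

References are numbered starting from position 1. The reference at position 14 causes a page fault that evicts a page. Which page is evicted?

pos 1: 15 → miss, frames [15]
pos 2: 39 → miss, frames [15, 39]
pos 3: 25 → miss, frames [15, 39, 25]
pos 4: 34 → miss, frames [15, 39, 25, 34]
pos 5: 39 → hit
pos 6: 15 → hit
pos 7: 16 → miss, frames [15, 39, 25, 34, 16]
pos 8: 39 → hit
pos 9: 25 → hit
pos 10: 34 → hit
pos 11: 39 → hit
pos 12: 16 → hit
pos 13: 34 → hit
pos 14: 54 → miss, evict 15, frames [39, 25, 34, 16, 54]
At position 14, page 15 is evicted.

15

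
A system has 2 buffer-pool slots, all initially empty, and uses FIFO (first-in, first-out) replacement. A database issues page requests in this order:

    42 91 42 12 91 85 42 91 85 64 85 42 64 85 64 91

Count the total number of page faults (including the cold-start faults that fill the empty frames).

42: fault, frames (42)
91: fault, frames (42 91)
42: hit
12: fault, evict 42, frames (91 12)
91: hit
85: fault, evict 91, frames (12 85)
42: fault, evict 12, frames (85 42)
91: fault, evict 85, frames (42 91)
85: fault, evict 42, frames (91 85)
64: fault, evict 91, frames (85 64)
85: hit
42: fault, evict 85, frames (64 42)
64: hit
85: fault, evict 64, frames (42 85)
64: fault, evict 42, frames (85 64)
91: fault, evict 85, frames (64 91)
Page faults: 12.

12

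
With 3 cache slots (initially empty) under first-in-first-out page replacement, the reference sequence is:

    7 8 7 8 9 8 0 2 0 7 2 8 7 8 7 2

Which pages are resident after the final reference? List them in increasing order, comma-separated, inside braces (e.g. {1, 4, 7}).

{2, 7, 8}

7 -> fault, frames [7]
8 -> fault, frames [7, 8]
7 -> hit
8 -> hit
9 -> fault, frames [7, 8, 9]
8 -> hit
0 -> fault, evict 7, frames [8, 9, 0]
2 -> fault, evict 8, frames [9, 0, 2]
0 -> hit
7 -> fault, evict 9, frames [0, 2, 7]
2 -> hit
8 -> fault, evict 0, frames [2, 7, 8]
7 -> hit
8 -> hit
7 -> hit
2 -> hit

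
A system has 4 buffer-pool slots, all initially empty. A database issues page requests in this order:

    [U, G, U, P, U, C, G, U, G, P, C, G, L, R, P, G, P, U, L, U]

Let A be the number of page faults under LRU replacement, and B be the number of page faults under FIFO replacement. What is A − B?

-1

Under LRU: F F . F . F . . . . . . F F F . . F F . → 9 faults.
Under FIFO: F F . F . F . . . . . . F F . F F F F . → 10 faults.
A − B = 9 − 10 = -1.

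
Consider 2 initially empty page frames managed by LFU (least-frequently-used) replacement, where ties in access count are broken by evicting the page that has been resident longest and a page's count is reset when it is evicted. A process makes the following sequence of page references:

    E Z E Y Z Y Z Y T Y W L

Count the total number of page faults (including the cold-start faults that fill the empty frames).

11

E: miss, frames (E)
Z: miss, frames (E Z)
E: hit
Y: miss, evict Z, frames (E Y)
Z: miss, evict Y, frames (E Z)
Y: miss, evict Z, frames (E Y)
Z: miss, evict Y, frames (E Z)
Y: miss, evict Z, frames (E Y)
T: miss, evict Y, frames (E T)
Y: miss, evict T, frames (E Y)
W: miss, evict Y, frames (E W)
L: miss, evict W, frames (E L)
Page faults: 11.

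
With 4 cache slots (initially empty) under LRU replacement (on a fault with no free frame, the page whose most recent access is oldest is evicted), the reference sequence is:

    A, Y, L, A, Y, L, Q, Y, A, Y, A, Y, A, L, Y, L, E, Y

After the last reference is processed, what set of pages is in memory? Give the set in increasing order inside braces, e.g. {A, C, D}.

{A, E, L, Y}

A → miss, frames (A)
Y → miss, frames (A Y)
L → miss, frames (A Y L)
A → hit
Y → hit
L → hit
Q → miss, frames (A Y L Q)
Y → hit
A → hit
Y → hit
A → hit
Y → hit
A → hit
L → hit
Y → hit
L → hit
E → miss, evict Q, frames (A Y L E)
Y → hit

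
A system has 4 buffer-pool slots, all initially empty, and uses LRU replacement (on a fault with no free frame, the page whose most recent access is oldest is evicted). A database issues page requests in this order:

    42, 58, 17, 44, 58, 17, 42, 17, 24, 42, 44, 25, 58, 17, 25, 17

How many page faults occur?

42 → miss, frames {42}
58 → miss, frames {42,58}
17 → miss, frames {42,58,17}
44 → miss, frames {42,58,17,44}
58 → hit
17 → hit
42 → hit
17 → hit
24 → miss, evict 44, frames {58,42,17,24}
42 → hit
44 → miss, evict 58, frames {17,24,42,44}
25 → miss, evict 17, frames {24,42,44,25}
58 → miss, evict 24, frames {42,44,25,58}
17 → miss, evict 42, frames {44,25,58,17}
25 → hit
17 → hit
Page faults: 9.

9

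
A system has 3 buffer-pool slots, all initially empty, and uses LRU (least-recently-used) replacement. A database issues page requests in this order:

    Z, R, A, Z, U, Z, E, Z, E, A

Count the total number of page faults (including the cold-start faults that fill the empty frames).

Z → fault, frames [Z]
R → fault, frames [Z, R]
A → fault, frames [Z, R, A]
Z → hit
U → fault, evict R, frames [A, Z, U]
Z → hit
E → fault, evict A, frames [U, Z, E]
Z → hit
E → hit
A → fault, evict U, frames [Z, E, A]
Page faults: 6.

6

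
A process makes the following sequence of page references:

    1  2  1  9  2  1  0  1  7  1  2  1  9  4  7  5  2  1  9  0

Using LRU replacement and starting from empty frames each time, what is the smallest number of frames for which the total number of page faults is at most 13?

f=1: 20 faults
f=2: 16 faults
f=3: 14 faults
f=4: 13 faults
f=5: 11 faults
f=6: 8 faults
f=7: 7 faults
Smallest f with faults ≤ 13 is 4.

4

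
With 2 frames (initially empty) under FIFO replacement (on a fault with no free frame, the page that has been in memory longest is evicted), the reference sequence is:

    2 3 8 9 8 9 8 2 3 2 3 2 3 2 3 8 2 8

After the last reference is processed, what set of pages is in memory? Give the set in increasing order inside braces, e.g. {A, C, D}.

2 → fault, frames (2)
3 → fault, frames (2 3)
8 → fault, evict 2, frames (3 8)
9 → fault, evict 3, frames (8 9)
8 → hit
9 → hit
8 → hit
2 → fault, evict 8, frames (9 2)
3 → fault, evict 9, frames (2 3)
2 → hit
3 → hit
2 → hit
3 → hit
2 → hit
3 → hit
8 → fault, evict 2, frames (3 8)
2 → fault, evict 3, frames (8 2)
8 → hit

{2, 8}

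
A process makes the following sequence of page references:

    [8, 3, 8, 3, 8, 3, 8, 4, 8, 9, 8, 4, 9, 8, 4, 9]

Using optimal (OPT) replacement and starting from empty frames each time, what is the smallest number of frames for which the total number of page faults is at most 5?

3

f=1: 16 faults
f=2: 7 faults
f=3: 4 faults
f=4: 4 faults
Smallest f with faults ≤ 5 is 3.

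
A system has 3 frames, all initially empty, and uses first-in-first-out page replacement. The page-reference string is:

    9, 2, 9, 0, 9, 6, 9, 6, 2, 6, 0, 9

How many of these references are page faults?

9 -> fault, frames {9}
2 -> fault, frames {9,2}
9 -> hit
0 -> fault, frames {9,2,0}
9 -> hit
6 -> fault, evict 9, frames {2,0,6}
9 -> fault, evict 2, frames {0,6,9}
6 -> hit
2 -> fault, evict 0, frames {6,9,2}
6 -> hit
0 -> fault, evict 6, frames {9,2,0}
9 -> hit
Page faults: 7.

7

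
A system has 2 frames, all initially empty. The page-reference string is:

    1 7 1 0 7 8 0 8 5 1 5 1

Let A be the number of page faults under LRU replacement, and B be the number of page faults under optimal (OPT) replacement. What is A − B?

Under LRU: F F . F F F F . F F . . → 8 faults.
Under OPT: F F . F . F . . F F . . → 6 faults.
A − B = 8 − 6 = 2.

2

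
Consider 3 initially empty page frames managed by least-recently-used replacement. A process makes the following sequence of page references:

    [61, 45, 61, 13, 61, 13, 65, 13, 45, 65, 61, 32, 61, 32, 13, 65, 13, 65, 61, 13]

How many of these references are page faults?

10

61: miss, frames {61}
45: miss, frames {61,45}
61: hit
13: miss, frames {45,61,13}
61: hit
13: hit
65: miss, evict 45, frames {61,13,65}
13: hit
45: miss, evict 61, frames {65,13,45}
65: hit
61: miss, evict 13, frames {45,65,61}
32: miss, evict 45, frames {65,61,32}
61: hit
32: hit
13: miss, evict 65, frames {61,32,13}
65: miss, evict 61, frames {32,13,65}
13: hit
65: hit
61: miss, evict 32, frames {13,65,61}
13: hit
Page faults: 10.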